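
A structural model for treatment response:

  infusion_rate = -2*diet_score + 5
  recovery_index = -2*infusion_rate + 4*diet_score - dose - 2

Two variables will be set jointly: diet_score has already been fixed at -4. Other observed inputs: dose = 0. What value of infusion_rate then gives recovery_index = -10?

infusion_rate = -4

With diet_score held at -4:
Intervening on infusion_rate fixes its value directly, overriding its dependence on diet_score.
Substituting into the recovery_index equation gives recovery_index = -2*infusion_rate - 18.
Solve -2*infusion_rate - 18 = -10: infusion_rate = (-10 + 18) / -2 = -4.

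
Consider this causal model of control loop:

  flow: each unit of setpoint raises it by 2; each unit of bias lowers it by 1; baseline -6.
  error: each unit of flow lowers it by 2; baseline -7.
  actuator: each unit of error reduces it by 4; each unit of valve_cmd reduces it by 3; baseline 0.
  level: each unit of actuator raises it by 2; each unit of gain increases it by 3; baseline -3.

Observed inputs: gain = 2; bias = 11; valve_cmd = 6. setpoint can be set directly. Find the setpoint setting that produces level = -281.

setpoint = -1

Substituting into the flow equation gives flow = 2*setpoint - 17.
So error = -4*setpoint + 27.
Substituting into the actuator equation gives actuator = 16*setpoint - 126.
Substituting into the level equation gives level = 32*setpoint - 249.
Solve 32*setpoint - 249 = -281: setpoint = (-281 + 249) / 32 = -1.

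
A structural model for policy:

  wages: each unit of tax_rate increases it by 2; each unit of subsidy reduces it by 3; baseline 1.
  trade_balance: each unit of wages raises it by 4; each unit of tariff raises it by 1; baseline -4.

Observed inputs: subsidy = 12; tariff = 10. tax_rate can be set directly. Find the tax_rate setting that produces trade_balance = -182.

tax_rate = -6

Substituting into the wages equation gives wages = 2*tax_rate - 35.
This gives trade_balance = 8*tax_rate - 134.
Solve 8*tax_rate - 134 = -182: tax_rate = (-182 + 134) / 8 = -6.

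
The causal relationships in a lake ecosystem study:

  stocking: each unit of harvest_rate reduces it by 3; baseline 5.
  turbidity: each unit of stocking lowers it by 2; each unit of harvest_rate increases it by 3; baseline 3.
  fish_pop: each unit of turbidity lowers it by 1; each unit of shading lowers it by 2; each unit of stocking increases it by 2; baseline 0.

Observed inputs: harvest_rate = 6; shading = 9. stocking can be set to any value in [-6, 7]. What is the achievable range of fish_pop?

Intervening on stocking fixes its value directly, overriding its dependence on harvest_rate.
Substituting into the turbidity equation gives turbidity = -2*stocking + 21.
So fish_pop = 4*stocking - 39.
Linear in stocking, so extremes are at the endpoints: stocking = -6 gives fish_pop = -63; stocking = 7 gives fish_pop = -11.

-63 to -11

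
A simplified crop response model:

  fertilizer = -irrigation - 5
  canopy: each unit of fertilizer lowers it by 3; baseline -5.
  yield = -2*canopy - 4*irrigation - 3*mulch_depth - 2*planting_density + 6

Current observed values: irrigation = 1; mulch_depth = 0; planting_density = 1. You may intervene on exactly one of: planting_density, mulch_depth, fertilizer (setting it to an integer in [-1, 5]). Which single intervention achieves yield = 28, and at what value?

Intervening on planting_density: yield = -2*planting_density - 24. Reaching 28 requires planting_density = -26, outside [-1, 5].
Intervening on mulch_depth: yield = -3*mulch_depth - 26. Reaching 28 requires mulch_depth = -18, outside [-1, 5].
Intervening on fertilizer: with other inputs at their observed values, yield = 6*fertilizer + 10. Solving for 28 gives fertilizer = 3, within [-1, 5].

set fertilizer = 3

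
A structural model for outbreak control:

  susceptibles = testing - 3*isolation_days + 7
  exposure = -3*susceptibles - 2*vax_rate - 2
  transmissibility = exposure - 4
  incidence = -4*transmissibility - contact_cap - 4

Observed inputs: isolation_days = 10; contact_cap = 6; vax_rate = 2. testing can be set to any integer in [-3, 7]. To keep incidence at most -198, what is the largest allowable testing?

Substituting into the susceptibles equation gives susceptibles = testing - 23.
Substituting into the exposure equation gives exposure = -3*testing + 63.
So transmissibility = -3*testing + 59.
This gives incidence = 12*testing - 246.
Require 12*testing - 246 ≤ -198, so testing ≤ 4.
The largest integer in [-3, 7] satisfying this is 4.

testing = 4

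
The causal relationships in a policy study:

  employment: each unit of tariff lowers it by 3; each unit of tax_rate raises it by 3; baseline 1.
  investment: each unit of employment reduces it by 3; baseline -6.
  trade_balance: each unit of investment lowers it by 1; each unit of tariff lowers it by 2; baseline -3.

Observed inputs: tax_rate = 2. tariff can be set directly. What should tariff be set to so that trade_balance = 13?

tariff = 1

Substituting into the employment equation gives employment = -3*tariff + 7.
Substituting into the investment equation gives investment = 9*tariff - 27.
So trade_balance = -11*tariff + 24.
Solve -11*tariff + 24 = 13: tariff = (13 - 24) / -11 = 1.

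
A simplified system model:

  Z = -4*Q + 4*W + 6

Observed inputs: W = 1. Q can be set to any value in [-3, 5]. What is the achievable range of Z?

-10 to 22

Substituting into the Z equation gives Z = -4*Q + 10.
Linear in Q, so extremes are at the endpoints: Q = -3 gives Z = 22; Q = 5 gives Z = -10.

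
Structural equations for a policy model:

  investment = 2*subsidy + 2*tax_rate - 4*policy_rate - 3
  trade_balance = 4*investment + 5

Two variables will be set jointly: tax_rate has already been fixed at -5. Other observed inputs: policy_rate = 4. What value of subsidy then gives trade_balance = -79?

With tax_rate held at -5:
Substituting into the investment equation gives investment = 2*subsidy - 29.
Substituting into the trade_balance equation gives trade_balance = 8*subsidy - 111.
Solve 8*subsidy - 111 = -79: subsidy = (-79 + 111) / 8 = 4.

subsidy = 4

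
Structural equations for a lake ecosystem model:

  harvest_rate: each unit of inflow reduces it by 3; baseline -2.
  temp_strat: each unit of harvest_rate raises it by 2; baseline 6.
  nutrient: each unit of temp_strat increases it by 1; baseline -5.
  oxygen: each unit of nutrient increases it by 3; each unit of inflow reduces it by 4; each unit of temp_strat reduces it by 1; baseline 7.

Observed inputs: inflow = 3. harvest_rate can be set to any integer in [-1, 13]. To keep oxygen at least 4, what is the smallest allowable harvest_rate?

harvest_rate = 3

Intervening on harvest_rate fixes its value directly, overriding its dependence on inflow.
Substituting into the nutrient equation gives nutrient = 2*harvest_rate + 1.
So oxygen = 4*harvest_rate - 8.
Require 4*harvest_rate - 8 ≥ 4, so harvest_rate ≥ 3.
The smallest integer in [-1, 13] satisfying this is 3.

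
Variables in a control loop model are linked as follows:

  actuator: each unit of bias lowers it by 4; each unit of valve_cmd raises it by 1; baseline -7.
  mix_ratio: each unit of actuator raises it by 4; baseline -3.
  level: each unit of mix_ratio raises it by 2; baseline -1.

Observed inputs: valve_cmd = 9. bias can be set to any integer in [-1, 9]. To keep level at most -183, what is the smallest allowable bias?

bias = 6

Substituting into the actuator equation gives actuator = -4*bias + 2.
Substituting into the mix_ratio equation gives mix_ratio = -16*bias + 5.
This gives level = -32*bias + 9.
Require -32*bias + 9 ≤ -183, so bias ≥ 6.
The smallest integer in [-1, 9] satisfying this is 6.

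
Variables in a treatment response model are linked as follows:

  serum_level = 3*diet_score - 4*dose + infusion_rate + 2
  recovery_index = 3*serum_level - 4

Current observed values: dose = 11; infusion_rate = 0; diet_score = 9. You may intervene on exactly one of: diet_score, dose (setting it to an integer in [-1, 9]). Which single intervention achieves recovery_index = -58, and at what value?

set diet_score = 8

Intervening on diet_score: with other inputs at their observed values, recovery_index = 9*diet_score - 130. Solving for -58 gives diet_score = 8, within [-1, 9].
Intervening on dose: recovery_index = -12*dose + 83. Reaching -58 requires dose = 47/4, not an integer.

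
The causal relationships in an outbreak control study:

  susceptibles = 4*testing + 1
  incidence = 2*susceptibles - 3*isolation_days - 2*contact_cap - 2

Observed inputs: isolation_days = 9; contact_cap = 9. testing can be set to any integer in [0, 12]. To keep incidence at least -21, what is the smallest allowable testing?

Substituting into the incidence equation gives incidence = 8*testing - 45.
Require 8*testing - 45 ≥ -21, so testing ≥ 3.
The smallest integer in [0, 12] satisfying this is 3.

testing = 3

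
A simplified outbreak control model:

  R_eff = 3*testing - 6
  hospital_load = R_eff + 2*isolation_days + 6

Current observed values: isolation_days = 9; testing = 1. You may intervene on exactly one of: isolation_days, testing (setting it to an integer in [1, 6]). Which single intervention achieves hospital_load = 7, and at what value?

Intervening on isolation_days: with other inputs at their observed values, hospital_load = 2*isolation_days + 3. Solving for 7 gives isolation_days = 2, within [1, 6].
Intervening on testing: hospital_load = 3*testing + 18. Reaching 7 requires testing = -11/3, not an integer.

set isolation_days = 2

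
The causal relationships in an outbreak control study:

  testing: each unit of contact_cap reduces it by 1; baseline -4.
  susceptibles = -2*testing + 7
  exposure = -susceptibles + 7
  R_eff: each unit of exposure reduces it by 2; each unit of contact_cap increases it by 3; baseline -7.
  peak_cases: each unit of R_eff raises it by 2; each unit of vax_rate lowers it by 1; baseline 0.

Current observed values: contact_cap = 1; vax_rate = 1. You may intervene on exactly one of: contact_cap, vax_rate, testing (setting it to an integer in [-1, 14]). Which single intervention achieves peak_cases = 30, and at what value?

Intervening on contact_cap: peak_cases = 14*contact_cap + 17. Reaching 30 requires contact_cap = 13/14, not an integer.
Intervening on vax_rate: with other inputs at their observed values, peak_cases = -vax_rate + 32. Solving for 30 gives vax_rate = 2, within [-1, 14].
Intervening on testing: peak_cases = -8*testing - 9. Reaching 30 requires testing = -39/8, not an integer.

set vax_rate = 2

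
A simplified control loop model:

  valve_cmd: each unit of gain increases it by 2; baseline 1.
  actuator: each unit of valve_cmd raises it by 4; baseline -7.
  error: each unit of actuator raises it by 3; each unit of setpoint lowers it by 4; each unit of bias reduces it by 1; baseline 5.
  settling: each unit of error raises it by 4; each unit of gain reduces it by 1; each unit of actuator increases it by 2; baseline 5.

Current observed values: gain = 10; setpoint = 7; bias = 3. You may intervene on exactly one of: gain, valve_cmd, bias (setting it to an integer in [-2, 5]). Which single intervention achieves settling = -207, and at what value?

Intervening on gain: settling = 111*gain - 141. Reaching -207 requires gain = -22/37, not an integer.
Intervening on valve_cmd: with other inputs at their observed values, settling = 56*valve_cmd - 207. Solving for -207 gives valve_cmd = 0, within [-2, 5].
Intervening on bias: settling = -4*bias + 981. Reaching -207 requires bias = 297, outside [-2, 5].

set valve_cmd = 0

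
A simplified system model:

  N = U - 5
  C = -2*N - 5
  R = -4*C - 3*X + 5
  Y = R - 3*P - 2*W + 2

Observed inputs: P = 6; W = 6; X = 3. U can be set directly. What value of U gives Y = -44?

U = 1

Substituting into the C equation gives C = -2*U + 5.
R becomes 8*U - 24.
Substituting into the Y equation gives Y = 8*U - 52.
Solve 8*U - 52 = -44: U = (-44 + 52) / 8 = 1.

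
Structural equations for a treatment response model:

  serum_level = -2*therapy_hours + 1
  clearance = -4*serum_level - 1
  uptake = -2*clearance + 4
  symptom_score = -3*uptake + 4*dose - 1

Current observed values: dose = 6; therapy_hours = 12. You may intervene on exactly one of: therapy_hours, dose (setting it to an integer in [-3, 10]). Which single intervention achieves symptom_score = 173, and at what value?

Intervening on therapy_hours: with other inputs at their observed values, symptom_score = 48*therapy_hours - 19. Solving for 173 gives therapy_hours = 4, within [-3, 10].
Intervening on dose: symptom_score = 4*dose + 533. Reaching 173 requires dose = -90, outside [-3, 10].

set therapy_hours = 4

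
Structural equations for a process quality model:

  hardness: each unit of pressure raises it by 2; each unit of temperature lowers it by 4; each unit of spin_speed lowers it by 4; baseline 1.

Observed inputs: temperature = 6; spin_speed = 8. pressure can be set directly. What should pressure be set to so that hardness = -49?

pressure = 3

Substituting into the hardness equation gives hardness = 2*pressure - 55.
Solve 2*pressure - 55 = -49: pressure = (-49 + 55) / 2 = 3.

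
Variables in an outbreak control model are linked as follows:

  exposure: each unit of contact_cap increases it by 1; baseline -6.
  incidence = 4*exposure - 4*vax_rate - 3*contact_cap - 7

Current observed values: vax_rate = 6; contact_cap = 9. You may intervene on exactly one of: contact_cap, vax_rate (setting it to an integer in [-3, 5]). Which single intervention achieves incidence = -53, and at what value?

Intervening on contact_cap: with other inputs at their observed values, incidence = contact_cap - 55. Solving for -53 gives contact_cap = 2, within [-3, 5].
Intervening on vax_rate: incidence = -4*vax_rate - 22. Reaching -53 requires vax_rate = 31/4, not an integer.

set contact_cap = 2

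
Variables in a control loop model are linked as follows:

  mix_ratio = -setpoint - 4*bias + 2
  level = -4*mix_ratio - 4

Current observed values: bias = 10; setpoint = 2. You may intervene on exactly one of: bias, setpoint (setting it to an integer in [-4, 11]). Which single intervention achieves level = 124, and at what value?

Intervening on bias: with other inputs at their observed values, level = 16*bias - 4. Solving for 124 gives bias = 8, within [-4, 11].
Intervening on setpoint: level = 4*setpoint + 148. Reaching 124 requires setpoint = -6, outside [-4, 11].

set bias = 8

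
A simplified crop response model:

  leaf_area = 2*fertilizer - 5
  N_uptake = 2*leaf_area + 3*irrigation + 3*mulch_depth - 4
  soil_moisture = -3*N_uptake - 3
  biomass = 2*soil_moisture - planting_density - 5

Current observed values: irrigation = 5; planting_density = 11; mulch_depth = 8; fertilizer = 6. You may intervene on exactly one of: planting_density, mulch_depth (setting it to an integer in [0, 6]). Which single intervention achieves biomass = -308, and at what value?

Intervening on planting_density: with other inputs at their observed values, biomass = -planting_density - 305. Solving for -308 gives planting_density = 3, within [0, 6].
Intervening on mulch_depth: biomass = -18*mulch_depth - 172. Reaching -308 requires mulch_depth = 68/9, not an integer.

set planting_density = 3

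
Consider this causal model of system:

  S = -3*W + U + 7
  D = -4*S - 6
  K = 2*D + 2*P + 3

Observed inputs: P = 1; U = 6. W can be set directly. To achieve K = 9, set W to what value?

W = 5

Substituting into the S equation gives S = -3*W + 13.
Substituting into the D equation gives D = 12*W - 58.
Substituting into the K equation gives K = 24*W - 111.
Solve 24*W - 111 = 9: W = (9 + 111) / 24 = 5.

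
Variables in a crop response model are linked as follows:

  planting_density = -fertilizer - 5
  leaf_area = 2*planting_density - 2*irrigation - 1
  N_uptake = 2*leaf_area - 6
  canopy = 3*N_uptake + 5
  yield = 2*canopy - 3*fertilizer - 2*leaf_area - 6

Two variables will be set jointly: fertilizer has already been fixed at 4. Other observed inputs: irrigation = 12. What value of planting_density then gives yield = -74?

planting_density = 11

With fertilizer held at 4:
Intervening on planting_density fixes its value directly, overriding its dependence on fertilizer.
Substituting into the leaf_area equation gives leaf_area = 2*planting_density - 25.
This gives N_uptake = 4*planting_density - 56.
So canopy = 12*planting_density - 163.
Substituting into the yield equation gives yield = 20*planting_density - 294.
Solve 20*planting_density - 294 = -74: planting_density = (-74 + 294) / 20 = 11.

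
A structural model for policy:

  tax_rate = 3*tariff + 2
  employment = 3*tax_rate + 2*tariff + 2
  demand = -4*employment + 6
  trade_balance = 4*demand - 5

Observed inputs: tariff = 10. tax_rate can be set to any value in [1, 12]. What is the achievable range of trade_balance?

Intervening on tax_rate fixes its value directly, overriding its dependence on tariff.
Substituting into the employment equation gives employment = 3*tax_rate + 22.
Substituting into the demand equation gives demand = -12*tax_rate - 82.
trade_balance becomes -48*tax_rate - 333.
Linear in tax_rate, so extremes are at the endpoints: tax_rate = 1 gives trade_balance = -381; tax_rate = 12 gives trade_balance = -909.

-909 to -381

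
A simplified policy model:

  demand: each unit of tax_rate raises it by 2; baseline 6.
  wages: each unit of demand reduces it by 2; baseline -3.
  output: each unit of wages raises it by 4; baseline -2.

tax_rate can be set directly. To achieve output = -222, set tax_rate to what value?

tax_rate = 10

Substituting into the wages equation gives wages = -4*tax_rate - 15.
Substituting into the output equation gives output = -16*tax_rate - 62.
Solve -16*tax_rate - 62 = -222: tax_rate = (-222 + 62) / -16 = 10.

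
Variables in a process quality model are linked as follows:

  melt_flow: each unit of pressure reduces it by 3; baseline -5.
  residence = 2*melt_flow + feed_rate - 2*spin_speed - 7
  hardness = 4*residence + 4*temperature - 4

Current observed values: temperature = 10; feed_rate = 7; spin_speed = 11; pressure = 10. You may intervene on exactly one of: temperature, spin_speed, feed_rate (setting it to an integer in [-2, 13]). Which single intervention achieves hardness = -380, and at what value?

set temperature = -2

Intervening on temperature: with other inputs at their observed values, hardness = 4*temperature - 372. Solving for -380 gives temperature = -2, within [-2, 13].
Intervening on spin_speed: hardness = -8*spin_speed - 244. Reaching -380 requires spin_speed = 17, outside [-2, 13].
Intervening on feed_rate: hardness = 4*feed_rate - 360. Reaching -380 requires feed_rate = -5, outside [-2, 13].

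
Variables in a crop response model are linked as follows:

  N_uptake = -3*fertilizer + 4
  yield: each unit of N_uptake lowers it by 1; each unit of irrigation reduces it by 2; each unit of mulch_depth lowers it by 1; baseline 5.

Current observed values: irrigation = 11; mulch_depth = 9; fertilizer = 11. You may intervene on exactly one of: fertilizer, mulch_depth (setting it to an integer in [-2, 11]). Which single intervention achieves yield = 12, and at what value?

set mulch_depth = 0

Intervening on fertilizer: yield = 3*fertilizer - 30. Reaching 12 requires fertilizer = 14, outside [-2, 11].
Intervening on mulch_depth: with other inputs at their observed values, yield = -mulch_depth + 12. Solving for 12 gives mulch_depth = 0, within [-2, 11].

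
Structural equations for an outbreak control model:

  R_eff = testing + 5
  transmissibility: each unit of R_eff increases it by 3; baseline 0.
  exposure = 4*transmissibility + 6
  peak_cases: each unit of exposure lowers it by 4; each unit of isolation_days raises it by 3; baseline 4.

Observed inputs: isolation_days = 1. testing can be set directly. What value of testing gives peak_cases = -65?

Substituting into the transmissibility equation gives transmissibility = 3*testing + 15.
exposure becomes 12*testing + 66.
This gives peak_cases = -48*testing - 257.
Solve -48*testing - 257 = -65: testing = (-65 + 257) / -48 = -4.

testing = -4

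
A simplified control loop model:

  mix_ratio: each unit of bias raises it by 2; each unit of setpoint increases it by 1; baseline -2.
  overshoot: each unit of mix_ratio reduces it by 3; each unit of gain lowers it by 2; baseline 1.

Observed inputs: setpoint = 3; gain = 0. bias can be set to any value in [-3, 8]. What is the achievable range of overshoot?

-50 to 16

Substituting into the mix_ratio equation gives mix_ratio = 2*bias + 1.
This gives overshoot = -6*bias - 2.
Linear in bias, so extremes are at the endpoints: bias = -3 gives overshoot = 16; bias = 8 gives overshoot = -50.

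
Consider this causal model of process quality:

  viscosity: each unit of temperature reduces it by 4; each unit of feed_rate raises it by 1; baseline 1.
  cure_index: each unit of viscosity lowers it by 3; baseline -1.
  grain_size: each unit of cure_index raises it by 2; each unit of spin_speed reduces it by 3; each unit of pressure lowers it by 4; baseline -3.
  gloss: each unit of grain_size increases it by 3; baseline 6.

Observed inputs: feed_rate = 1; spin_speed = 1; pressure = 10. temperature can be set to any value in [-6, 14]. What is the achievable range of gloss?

-606 to 834

Substituting into the viscosity equation gives viscosity = -4*temperature + 2.
Substituting into the cure_index equation gives cure_index = 12*temperature - 7.
Substituting into the grain_size equation gives grain_size = 24*temperature - 60.
gloss becomes 72*temperature - 174.
Linear in temperature, so extremes are at the endpoints: temperature = -6 gives gloss = -606; temperature = 14 gives gloss = 834.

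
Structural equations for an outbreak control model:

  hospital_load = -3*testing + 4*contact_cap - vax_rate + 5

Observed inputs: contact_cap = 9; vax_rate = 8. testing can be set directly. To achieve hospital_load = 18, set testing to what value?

testing = 5

Substituting into the hospital_load equation gives hospital_load = -3*testing + 33.
Solve -3*testing + 33 = 18: testing = (18 - 33) / -3 = 5.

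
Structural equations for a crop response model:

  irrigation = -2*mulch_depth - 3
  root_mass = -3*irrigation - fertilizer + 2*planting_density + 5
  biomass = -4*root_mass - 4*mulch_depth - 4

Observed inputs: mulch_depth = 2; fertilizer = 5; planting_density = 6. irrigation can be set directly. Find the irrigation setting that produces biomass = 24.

Intervening on irrigation fixes its value directly, overriding its dependence on mulch_depth.
Substituting into the root_mass equation gives root_mass = -3*irrigation + 12.
biomass becomes 12*irrigation - 60.
Solve 12*irrigation - 60 = 24: irrigation = (24 + 60) / 12 = 7.

irrigation = 7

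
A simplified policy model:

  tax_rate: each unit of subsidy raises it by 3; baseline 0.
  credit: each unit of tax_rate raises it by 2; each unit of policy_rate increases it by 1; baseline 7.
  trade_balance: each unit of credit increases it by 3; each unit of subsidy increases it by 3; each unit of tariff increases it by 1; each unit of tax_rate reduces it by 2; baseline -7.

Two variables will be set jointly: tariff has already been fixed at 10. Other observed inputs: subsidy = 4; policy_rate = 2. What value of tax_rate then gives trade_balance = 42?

tax_rate = 0

With tariff held at 10:
Intervening on tax_rate fixes its value directly, overriding its dependence on subsidy.
Substituting into the credit equation gives credit = 2*tax_rate + 9.
Substituting into the trade_balance equation gives trade_balance = 4*tax_rate + 42.
Solve 4*tax_rate + 42 = 42: tax_rate = (42 - 42) / 4 = 0.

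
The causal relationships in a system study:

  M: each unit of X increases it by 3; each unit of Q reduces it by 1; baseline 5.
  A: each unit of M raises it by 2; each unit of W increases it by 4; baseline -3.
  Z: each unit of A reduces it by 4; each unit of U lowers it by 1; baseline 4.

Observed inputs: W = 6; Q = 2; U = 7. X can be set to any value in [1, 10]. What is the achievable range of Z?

Substituting into the M equation gives M = 3*X + 3.
This gives A = 6*X + 27.
This gives Z = -24*X - 111.
Linear in X, so extremes are at the endpoints: X = 1 gives Z = -135; X = 10 gives Z = -351.

-351 to -135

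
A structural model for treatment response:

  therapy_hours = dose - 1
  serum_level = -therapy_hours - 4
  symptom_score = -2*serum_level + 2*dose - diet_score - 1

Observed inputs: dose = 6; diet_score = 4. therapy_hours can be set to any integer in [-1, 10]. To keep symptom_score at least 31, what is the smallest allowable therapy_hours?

Intervening on therapy_hours fixes its value directly, overriding its dependence on dose.
Substituting into the symptom_score equation gives symptom_score = 2*therapy_hours + 15.
Require 2*therapy_hours + 15 ≥ 31, so therapy_hours ≥ 8.
The smallest integer in [-1, 10] satisfying this is 8.

therapy_hours = 8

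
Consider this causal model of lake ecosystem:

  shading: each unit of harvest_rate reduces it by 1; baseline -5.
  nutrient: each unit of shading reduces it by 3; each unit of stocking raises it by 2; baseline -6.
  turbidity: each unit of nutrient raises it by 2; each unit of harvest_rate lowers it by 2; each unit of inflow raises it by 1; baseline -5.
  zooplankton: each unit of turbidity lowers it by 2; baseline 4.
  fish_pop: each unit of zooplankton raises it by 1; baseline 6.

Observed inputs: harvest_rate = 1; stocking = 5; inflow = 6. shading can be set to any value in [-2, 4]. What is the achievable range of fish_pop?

Intervening on shading fixes its value directly, overriding its dependence on harvest_rate.
Substituting into the nutrient equation gives nutrient = -3*shading + 4.
Substituting into the turbidity equation gives turbidity = -6*shading + 7.
Substituting into the zooplankton equation gives zooplankton = 12*shading - 10.
Substituting into the fish_pop equation gives fish_pop = 12*shading - 4.
Linear in shading, so extremes are at the endpoints: shading = -2 gives fish_pop = -28; shading = 4 gives fish_pop = 44.

-28 to 44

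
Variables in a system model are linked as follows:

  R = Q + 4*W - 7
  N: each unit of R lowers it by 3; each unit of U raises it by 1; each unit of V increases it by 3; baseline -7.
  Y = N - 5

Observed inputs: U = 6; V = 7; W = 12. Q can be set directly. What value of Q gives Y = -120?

Q = 4

Substituting into the R equation gives R = Q + 41.
Substituting into the N equation gives N = -3*Q - 103.
This gives Y = -3*Q - 108.
Solve -3*Q - 108 = -120: Q = (-120 + 108) / -3 = 4.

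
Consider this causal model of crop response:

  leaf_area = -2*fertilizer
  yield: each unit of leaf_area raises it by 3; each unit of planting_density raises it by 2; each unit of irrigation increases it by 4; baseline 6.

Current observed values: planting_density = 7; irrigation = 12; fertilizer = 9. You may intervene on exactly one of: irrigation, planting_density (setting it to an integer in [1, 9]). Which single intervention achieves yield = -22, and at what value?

Intervening on irrigation: with other inputs at their observed values, yield = 4*irrigation - 34. Solving for -22 gives irrigation = 3, within [1, 9].
Intervening on planting_density: yield = 2*planting_density. Reaching -22 requires planting_density = -11, outside [1, 9].

set irrigation = 3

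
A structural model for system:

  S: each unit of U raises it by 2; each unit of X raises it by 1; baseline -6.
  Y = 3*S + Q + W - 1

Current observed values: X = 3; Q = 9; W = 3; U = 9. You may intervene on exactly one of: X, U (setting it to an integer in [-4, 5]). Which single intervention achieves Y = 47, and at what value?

Intervening on X: with other inputs at their observed values, Y = 3*X + 47. Solving for 47 gives X = 0, within [-4, 5].
Intervening on U: Y = 6*U + 2. Reaching 47 requires U = 15/2, not an integer.

set X = 0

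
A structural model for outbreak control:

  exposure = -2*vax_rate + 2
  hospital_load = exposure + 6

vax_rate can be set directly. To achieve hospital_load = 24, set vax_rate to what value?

Substituting into the hospital_load equation gives hospital_load = -2*vax_rate + 8.
Solve -2*vax_rate + 8 = 24: vax_rate = (24 - 8) / -2 = -8.

vax_rate = -8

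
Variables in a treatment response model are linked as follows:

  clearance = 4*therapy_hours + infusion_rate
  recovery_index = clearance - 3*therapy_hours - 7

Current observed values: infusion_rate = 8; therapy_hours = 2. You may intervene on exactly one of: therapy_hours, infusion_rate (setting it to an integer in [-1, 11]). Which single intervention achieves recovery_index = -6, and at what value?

set infusion_rate = -1

Intervening on therapy_hours: recovery_index = therapy_hours + 1. Reaching -6 requires therapy_hours = -7, outside [-1, 11].
Intervening on infusion_rate: with other inputs at their observed values, recovery_index = infusion_rate - 5. Solving for -6 gives infusion_rate = -1, within [-1, 11].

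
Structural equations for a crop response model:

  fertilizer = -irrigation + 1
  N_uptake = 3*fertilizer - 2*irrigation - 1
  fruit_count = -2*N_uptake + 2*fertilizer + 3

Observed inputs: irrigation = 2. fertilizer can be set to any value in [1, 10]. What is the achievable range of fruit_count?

-27 to 9

Intervening on fertilizer fixes its value directly, overriding its dependence on irrigation.
Substituting into the N_uptake equation gives N_uptake = 3*fertilizer - 5.
fruit_count becomes -4*fertilizer + 13.
Linear in fertilizer, so extremes are at the endpoints: fertilizer = 1 gives fruit_count = 9; fertilizer = 10 gives fruit_count = -27.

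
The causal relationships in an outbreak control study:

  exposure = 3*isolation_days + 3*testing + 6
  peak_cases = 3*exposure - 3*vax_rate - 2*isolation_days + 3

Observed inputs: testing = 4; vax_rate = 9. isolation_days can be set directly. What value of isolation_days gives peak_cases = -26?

Substituting into the exposure equation gives exposure = 3*isolation_days + 18.
Substituting into the peak_cases equation gives peak_cases = 7*isolation_days + 30.
Solve 7*isolation_days + 30 = -26: isolation_days = (-26 - 30) / 7 = -8.

isolation_days = -8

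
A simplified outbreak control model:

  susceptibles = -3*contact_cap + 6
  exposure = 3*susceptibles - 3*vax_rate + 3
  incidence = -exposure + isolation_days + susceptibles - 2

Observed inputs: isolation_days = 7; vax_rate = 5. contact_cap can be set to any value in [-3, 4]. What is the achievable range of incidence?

-13 to 29

Substituting into the exposure equation gives exposure = -9*contact_cap + 6.
Substituting into the incidence equation gives incidence = 6*contact_cap + 5.
Linear in contact_cap, so extremes are at the endpoints: contact_cap = -3 gives incidence = -13; contact_cap = 4 gives incidence = 29.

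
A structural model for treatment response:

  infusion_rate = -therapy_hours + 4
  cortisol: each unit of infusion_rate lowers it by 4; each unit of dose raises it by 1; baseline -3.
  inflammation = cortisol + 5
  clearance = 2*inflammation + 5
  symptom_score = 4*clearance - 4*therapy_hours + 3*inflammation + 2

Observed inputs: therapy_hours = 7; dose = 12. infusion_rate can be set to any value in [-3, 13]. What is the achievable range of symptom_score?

Intervening on infusion_rate fixes its value directly, overriding its dependence on therapy_hours.
Substituting into the cortisol equation gives cortisol = -4*infusion_rate + 9.
This gives inflammation = -4*infusion_rate + 14.
So clearance = -8*infusion_rate + 33.
This gives symptom_score = -44*infusion_rate + 148.
Linear in infusion_rate, so extremes are at the endpoints: infusion_rate = -3 gives symptom_score = 280; infusion_rate = 13 gives symptom_score = -424.

-424 to 280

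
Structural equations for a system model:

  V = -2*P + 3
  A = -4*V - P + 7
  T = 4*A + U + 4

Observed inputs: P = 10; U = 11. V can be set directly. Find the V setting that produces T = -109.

V = 7

Intervening on V fixes its value directly, overriding its dependence on P.
Substituting into the A equation gives A = -4*V - 3.
This gives T = -16*V + 3.
Solve -16*V + 3 = -109: V = (-109 - 3) / -16 = 7.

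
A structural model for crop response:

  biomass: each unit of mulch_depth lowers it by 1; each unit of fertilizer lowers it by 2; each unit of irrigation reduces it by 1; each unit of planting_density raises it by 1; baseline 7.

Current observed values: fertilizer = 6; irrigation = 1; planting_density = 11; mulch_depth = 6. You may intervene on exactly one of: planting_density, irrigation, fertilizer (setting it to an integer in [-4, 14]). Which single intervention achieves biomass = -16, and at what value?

Intervening on planting_density: with other inputs at their observed values, biomass = planting_density - 12. Solving for -16 gives planting_density = -4, within [-4, 14].
Intervening on irrigation: biomass = -irrigation. Reaching -16 requires irrigation = 16, outside [-4, 14].
Intervening on fertilizer: biomass = -2*fertilizer + 11. Reaching -16 requires fertilizer = 27/2, not an integer.

set planting_density = -4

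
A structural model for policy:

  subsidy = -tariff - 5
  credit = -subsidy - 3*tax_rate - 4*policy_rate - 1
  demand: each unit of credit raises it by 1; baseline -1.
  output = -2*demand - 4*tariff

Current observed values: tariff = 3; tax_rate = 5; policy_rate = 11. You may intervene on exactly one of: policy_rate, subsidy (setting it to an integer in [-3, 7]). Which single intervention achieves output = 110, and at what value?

set subsidy = 0

Intervening on policy_rate: output = 8*policy_rate + 6. Reaching 110 requires policy_rate = 13, outside [-3, 7].
Intervening on subsidy: with other inputs at their observed values, output = 2*subsidy + 110. Solving for 110 gives subsidy = 0, within [-3, 7].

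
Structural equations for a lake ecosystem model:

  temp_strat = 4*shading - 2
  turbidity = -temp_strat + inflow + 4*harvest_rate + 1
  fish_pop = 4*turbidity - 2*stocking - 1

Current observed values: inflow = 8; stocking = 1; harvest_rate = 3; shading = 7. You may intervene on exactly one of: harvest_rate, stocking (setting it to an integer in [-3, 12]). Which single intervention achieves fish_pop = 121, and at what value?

Intervening on harvest_rate: with other inputs at their observed values, fish_pop = 16*harvest_rate - 71. Solving for 121 gives harvest_rate = 12, within [-3, 12].
Intervening on stocking: fish_pop = -2*stocking - 21. Reaching 121 requires stocking = -71, outside [-3, 12].

set harvest_rate = 12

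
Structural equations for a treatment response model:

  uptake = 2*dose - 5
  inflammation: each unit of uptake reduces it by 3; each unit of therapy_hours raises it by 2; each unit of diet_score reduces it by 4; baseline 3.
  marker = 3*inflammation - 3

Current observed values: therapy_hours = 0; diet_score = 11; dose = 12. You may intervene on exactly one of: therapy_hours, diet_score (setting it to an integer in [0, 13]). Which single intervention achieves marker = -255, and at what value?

Intervening on therapy_hours: with other inputs at their observed values, marker = 6*therapy_hours - 297. Solving for -255 gives therapy_hours = 7, within [0, 13].
Intervening on diet_score: marker = -12*diet_score - 165. Reaching -255 requires diet_score = 15/2, not an integer.

set therapy_hours = 7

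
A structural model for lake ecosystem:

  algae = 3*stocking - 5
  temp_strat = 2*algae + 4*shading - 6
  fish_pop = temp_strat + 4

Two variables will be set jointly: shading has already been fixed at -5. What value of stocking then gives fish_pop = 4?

stocking = 6

With shading held at -5:
Substituting into the temp_strat equation gives temp_strat = 6*stocking - 36.
fish_pop becomes 6*stocking - 32.
Solve 6*stocking - 32 = 4: stocking = (4 + 32) / 6 = 6.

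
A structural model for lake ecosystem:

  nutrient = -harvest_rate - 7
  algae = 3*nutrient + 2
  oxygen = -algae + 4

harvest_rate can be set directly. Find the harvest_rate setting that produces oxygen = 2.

Substituting into the algae equation gives algae = -3*harvest_rate - 19.
Substituting into the oxygen equation gives oxygen = 3*harvest_rate + 23.
Solve 3*harvest_rate + 23 = 2: harvest_rate = (2 - 23) / 3 = -7.

harvest_rate = -7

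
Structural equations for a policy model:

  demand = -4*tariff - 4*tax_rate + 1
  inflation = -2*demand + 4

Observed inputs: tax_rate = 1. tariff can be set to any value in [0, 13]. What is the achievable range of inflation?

Substituting into the demand equation gives demand = -4*tariff - 3.
So inflation = 8*tariff + 10.
Linear in tariff, so extremes are at the endpoints: tariff = 0 gives inflation = 10; tariff = 13 gives inflation = 114.

10 to 114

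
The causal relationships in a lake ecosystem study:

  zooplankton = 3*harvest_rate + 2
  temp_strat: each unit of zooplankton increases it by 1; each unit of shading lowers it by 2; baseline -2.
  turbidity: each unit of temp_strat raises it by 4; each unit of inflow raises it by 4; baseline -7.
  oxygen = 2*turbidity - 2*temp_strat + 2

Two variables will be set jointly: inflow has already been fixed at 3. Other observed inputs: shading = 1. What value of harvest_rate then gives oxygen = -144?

With inflow held at 3:
Substituting into the temp_strat equation gives temp_strat = 3*harvest_rate - 2.
Substituting into the turbidity equation gives turbidity = 12*harvest_rate - 3.
Substituting into the oxygen equation gives oxygen = 18*harvest_rate.
Solve 18*harvest_rate = -144: harvest_rate = -144 / 18 = -8.

harvest_rate = -8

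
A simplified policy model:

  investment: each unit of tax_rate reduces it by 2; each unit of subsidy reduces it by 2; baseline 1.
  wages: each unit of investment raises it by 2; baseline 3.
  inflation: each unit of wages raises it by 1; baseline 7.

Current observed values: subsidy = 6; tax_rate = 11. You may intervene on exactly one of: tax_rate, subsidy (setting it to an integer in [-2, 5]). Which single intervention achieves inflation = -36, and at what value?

Intervening on tax_rate: inflation = -4*tax_rate - 12. Reaching -36 requires tax_rate = 6, outside [-2, 5].
Intervening on subsidy: with other inputs at their observed values, inflation = -4*subsidy - 32. Solving for -36 gives subsidy = 1, within [-2, 5].

set subsidy = 1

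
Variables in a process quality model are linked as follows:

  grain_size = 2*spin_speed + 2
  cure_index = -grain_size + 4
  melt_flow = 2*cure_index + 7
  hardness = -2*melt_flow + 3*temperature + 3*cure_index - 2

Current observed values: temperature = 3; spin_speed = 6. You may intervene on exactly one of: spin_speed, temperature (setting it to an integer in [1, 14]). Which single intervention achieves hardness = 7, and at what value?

set spin_speed = 8

Intervening on spin_speed: with other inputs at their observed values, hardness = 2*spin_speed - 9. Solving for 7 gives spin_speed = 8, within [1, 14].
Intervening on temperature: hardness = 3*temperature - 6. Reaching 7 requires temperature = 13/3, not an integer.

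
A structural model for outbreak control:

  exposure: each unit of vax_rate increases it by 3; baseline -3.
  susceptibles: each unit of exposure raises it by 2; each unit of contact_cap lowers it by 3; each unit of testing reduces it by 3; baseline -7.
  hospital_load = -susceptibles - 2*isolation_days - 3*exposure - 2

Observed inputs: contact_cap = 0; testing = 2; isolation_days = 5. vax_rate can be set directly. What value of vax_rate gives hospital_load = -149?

Substituting into the susceptibles equation gives susceptibles = 6*vax_rate - 19.
hospital_load becomes -15*vax_rate + 16.
Solve -15*vax_rate + 16 = -149: vax_rate = (-149 - 16) / -15 = 11.

vax_rate = 11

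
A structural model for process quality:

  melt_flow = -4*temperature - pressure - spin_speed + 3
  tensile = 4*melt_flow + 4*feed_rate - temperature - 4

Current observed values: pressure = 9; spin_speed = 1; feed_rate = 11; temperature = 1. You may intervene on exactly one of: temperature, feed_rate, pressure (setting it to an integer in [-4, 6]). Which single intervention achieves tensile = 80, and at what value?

Intervening on temperature: with other inputs at their observed values, tensile = -17*temperature + 12. Solving for 80 gives temperature = -4, within [-4, 6].
Intervening on feed_rate: tensile = 4*feed_rate - 49. Reaching 80 requires feed_rate = 129/4, not an integer.
Intervening on pressure: tensile = -4*pressure + 31. Reaching 80 requires pressure = -49/4, not an integer.

set temperature = -4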